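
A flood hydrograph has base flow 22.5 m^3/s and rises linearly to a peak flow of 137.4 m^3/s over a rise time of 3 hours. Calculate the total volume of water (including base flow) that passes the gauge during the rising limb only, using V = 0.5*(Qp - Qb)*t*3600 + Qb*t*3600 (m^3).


V = 0.5*(137.4 - 22.5)*3*3600 + 22.5*3*3600 = 863460.0000 m^3


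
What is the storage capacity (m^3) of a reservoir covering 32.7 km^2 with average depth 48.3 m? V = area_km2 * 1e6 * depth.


V = 32.7 * 1e6 * 48.3 = 1.5794e+09 m^3


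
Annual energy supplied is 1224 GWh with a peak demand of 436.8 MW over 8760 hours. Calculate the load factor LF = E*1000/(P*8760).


LF = 1224 * 1000 / (436.8 * 8760) = 0.3199


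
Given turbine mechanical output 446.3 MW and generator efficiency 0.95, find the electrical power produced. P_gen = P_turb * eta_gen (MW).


P_gen = 446.3 * 0.95 = 423.9850 MW


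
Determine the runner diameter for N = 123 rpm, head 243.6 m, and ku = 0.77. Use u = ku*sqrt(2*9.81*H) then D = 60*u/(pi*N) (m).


u = 0.77 * sqrt(2*9.81*243.6) = 53.2327 m/s
D = 60 * 53.2327 / (pi * 123) = 8.2656 m


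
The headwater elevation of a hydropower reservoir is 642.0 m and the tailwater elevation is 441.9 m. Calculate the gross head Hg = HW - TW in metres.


Hg = 642.0 - 441.9 = 200.1000 m


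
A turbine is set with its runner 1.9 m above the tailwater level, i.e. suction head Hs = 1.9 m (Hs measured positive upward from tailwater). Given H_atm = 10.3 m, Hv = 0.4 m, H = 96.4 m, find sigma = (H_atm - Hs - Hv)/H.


sigma = (10.3 - 1.9 - 0.4) / 96.4 = 0.0830


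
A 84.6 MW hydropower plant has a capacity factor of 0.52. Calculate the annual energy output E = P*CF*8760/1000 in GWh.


E = 84.6 * 0.52 * 8760 / 1000 = 385.3699 GWh


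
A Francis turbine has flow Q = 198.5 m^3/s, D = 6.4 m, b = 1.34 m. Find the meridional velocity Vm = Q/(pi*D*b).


Vm = 198.5 / (pi * 6.4 * 1.34) = 7.3676 m/s


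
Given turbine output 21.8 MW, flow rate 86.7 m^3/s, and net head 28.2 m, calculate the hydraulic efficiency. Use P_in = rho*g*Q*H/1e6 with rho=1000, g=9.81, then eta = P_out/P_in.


P_in = 1000 * 9.81 * 86.7 * 28.2 / 1e6 = 23.9849 MW
eta = 21.8 / 23.9849 = 0.9089


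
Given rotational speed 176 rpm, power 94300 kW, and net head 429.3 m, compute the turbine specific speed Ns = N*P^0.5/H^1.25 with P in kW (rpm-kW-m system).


Ns = 176 * 94300^0.5 / 429.3^1.25 = 27.6578


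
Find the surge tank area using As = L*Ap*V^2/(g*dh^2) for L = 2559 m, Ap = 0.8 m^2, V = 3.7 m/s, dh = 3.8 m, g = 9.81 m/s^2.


As = 2559 * 0.8 * 3.7^2 / (9.81 * 3.8^2) = 197.8461 m^2


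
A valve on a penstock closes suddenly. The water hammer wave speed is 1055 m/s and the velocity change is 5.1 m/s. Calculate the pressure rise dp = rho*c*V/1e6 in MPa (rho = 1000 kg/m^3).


dp = 1000 * 1055 * 5.1 / 1e6 = 5.3805 MPa


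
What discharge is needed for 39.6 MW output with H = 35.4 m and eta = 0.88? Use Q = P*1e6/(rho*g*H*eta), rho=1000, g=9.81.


Q = 39.6 * 1e6 / (1000 * 9.81 * 35.4 * 0.88) = 129.5807 m^3/s


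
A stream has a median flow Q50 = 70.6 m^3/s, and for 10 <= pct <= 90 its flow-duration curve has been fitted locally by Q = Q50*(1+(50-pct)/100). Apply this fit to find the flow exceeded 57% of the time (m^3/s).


Q = 70.6 * (1 + (50 - 57)/100) = 65.6580 m^3/s


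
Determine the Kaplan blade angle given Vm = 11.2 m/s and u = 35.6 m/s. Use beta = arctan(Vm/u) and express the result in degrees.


beta = arctan(11.2 / 35.6) = 17.4639 degrees


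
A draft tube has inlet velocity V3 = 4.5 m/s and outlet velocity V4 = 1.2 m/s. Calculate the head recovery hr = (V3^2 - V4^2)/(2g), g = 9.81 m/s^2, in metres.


hr = (4.5^2 - 1.2^2) / (2*9.81) = 0.9587 m


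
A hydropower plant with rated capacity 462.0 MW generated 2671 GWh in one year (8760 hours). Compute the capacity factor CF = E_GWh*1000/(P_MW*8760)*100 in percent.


CF = 2671 * 1000 / (462.0 * 8760) * 100 = 65.9975 %


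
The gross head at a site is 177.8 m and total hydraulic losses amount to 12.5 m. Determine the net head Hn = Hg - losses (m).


Hn = 177.8 - 12.5 = 165.3000 m


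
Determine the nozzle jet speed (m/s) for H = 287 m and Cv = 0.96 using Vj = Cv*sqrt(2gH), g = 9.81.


Vj = 0.96 * sqrt(2*9.81*287) = 72.0380 m/s


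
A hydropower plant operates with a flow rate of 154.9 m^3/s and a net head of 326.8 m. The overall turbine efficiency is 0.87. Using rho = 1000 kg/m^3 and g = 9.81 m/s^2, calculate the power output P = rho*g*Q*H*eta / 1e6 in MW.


P = 1000 * 9.81 * 154.9 * 326.8 * 0.87 / 1e6 = 432.0378 MW


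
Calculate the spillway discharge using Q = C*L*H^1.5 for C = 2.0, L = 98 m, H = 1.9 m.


Q = 2.0 * 98 * 1.9^1.5 = 513.3180 m^3/s


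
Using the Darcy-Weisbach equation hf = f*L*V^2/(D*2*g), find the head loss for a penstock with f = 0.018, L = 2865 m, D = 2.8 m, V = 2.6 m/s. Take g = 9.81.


hf = 0.018 * 2865 * 2.6^2 / (2.8 * 2 * 9.81) = 6.3458 m


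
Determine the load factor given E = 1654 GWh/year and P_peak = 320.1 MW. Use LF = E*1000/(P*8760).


LF = 1654 * 1000 / (320.1 * 8760) = 0.5899


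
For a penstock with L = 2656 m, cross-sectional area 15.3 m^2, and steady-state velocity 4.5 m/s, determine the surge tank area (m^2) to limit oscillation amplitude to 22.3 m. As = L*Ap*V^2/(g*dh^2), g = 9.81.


As = 2656 * 15.3 * 4.5^2 / (9.81 * 22.3^2) = 168.6809 m^2


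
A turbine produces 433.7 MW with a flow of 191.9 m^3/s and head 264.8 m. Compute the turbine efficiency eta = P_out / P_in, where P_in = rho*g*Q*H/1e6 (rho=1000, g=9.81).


P_in = 1000 * 9.81 * 191.9 * 264.8 / 1e6 = 498.4963 MW
eta = 433.7 / 498.4963 = 0.8700


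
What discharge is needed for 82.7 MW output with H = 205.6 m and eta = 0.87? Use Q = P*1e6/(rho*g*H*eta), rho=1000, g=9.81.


Q = 82.7 * 1e6 / (1000 * 9.81 * 205.6 * 0.87) = 47.1296 m^3/s


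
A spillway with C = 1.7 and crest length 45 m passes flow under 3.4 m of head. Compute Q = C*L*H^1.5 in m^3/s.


Q = 1.7 * 45 * 3.4^1.5 = 479.6007 m^3/s


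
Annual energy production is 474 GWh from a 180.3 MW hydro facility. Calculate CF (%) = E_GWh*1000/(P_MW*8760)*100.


CF = 474 * 1000 / (180.3 * 8760) * 100 = 30.0109 %


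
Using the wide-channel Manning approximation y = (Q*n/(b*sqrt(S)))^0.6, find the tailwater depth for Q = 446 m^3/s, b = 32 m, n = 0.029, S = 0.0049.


y = (446 * 0.029 / (32 * 0.0049^0.5))^0.6 = 2.8635 m


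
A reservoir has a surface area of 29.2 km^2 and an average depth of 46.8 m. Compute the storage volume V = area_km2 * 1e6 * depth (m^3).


V = 29.2 * 1e6 * 46.8 = 1.3666e+09 m^3


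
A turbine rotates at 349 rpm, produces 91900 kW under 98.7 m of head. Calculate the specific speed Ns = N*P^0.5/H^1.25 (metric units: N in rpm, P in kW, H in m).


Ns = 349 * 91900^0.5 / 98.7^1.25 = 340.0844


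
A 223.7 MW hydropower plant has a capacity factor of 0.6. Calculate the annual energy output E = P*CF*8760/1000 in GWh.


E = 223.7 * 0.6 * 8760 / 1000 = 1175.7672 GWh


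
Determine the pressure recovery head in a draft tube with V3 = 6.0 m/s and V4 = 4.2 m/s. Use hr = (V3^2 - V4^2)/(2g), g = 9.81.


hr = (6.0^2 - 4.2^2) / (2*9.81) = 0.9358 m


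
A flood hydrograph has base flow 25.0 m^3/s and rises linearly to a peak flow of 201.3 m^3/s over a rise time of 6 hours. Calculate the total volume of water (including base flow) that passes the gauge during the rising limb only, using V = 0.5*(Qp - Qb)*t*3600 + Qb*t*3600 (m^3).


V = 0.5*(201.3 - 25.0)*6*3600 + 25.0*6*3600 = 2.4440e+06 m^3


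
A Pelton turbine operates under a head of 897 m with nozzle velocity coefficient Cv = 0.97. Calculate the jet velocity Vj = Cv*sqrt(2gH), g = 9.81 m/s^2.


Vj = 0.97 * sqrt(2*9.81*897) = 128.6819 m/s


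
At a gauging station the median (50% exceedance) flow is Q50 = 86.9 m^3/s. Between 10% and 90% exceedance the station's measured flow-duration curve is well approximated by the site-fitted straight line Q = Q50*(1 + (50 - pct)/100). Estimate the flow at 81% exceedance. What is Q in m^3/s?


Q = 86.9 * (1 + (50 - 81)/100) = 59.9610 m^3/s


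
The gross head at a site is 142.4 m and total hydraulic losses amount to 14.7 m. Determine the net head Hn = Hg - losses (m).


Hn = 142.4 - 14.7 = 127.7000 m


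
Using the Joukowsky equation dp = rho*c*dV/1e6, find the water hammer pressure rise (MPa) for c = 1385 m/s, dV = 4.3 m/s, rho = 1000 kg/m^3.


dp = 1000 * 1385 * 4.3 / 1e6 = 5.9555 MPa


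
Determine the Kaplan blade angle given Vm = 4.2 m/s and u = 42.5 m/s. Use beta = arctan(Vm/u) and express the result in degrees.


beta = arctan(4.2 / 42.5) = 5.6438 degrees


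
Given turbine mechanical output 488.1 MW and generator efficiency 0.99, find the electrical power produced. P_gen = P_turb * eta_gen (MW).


P_gen = 488.1 * 0.99 = 483.2190 MW


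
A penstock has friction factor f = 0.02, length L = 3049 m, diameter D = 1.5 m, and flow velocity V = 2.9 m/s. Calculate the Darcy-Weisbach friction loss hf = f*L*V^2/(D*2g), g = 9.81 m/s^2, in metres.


hf = 0.02 * 3049 * 2.9^2 / (1.5 * 2 * 9.81) = 17.4258 m


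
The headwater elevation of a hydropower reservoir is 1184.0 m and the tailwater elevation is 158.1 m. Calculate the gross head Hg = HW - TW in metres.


Hg = 1184.0 - 158.1 = 1025.9000 m


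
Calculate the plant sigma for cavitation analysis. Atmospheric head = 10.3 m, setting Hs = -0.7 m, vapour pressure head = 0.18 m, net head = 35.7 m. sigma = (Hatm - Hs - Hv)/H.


sigma = (10.3 - (-0.7) - 0.18) / 35.7 = 0.3031


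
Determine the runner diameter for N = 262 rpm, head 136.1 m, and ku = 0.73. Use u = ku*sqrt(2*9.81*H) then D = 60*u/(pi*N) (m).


u = 0.73 * sqrt(2*9.81*136.1) = 37.7226 m/s
D = 60 * 37.7226 / (pi * 262) = 2.7498 m


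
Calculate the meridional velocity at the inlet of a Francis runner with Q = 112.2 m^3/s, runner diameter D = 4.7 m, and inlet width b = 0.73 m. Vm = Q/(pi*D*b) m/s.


Vm = 112.2 / (pi * 4.7 * 0.73) = 10.4093 m/s


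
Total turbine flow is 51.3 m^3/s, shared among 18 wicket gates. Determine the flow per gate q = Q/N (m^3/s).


q = 51.3 / 18 = 2.8500 m^3/s


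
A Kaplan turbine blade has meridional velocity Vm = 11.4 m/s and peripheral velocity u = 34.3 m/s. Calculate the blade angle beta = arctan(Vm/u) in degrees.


beta = arctan(11.4 / 34.3) = 18.3848 degrees


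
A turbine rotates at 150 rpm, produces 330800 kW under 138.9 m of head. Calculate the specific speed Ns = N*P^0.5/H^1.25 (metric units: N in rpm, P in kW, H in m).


Ns = 150 * 330800^0.5 / 138.9^1.25 = 180.9240


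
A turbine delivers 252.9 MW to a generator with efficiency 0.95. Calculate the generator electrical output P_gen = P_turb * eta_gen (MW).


P_gen = 252.9 * 0.95 = 240.2550 MW


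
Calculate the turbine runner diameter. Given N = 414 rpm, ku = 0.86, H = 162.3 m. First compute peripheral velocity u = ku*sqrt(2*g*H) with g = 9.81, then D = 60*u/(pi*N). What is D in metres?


u = 0.86 * sqrt(2*9.81*162.3) = 48.5297 m/s
D = 60 * 48.5297 / (pi * 414) = 2.2388 m


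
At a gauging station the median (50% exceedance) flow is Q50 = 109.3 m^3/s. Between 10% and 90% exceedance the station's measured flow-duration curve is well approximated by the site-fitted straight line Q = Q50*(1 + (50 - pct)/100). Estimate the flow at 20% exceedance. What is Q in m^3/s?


Q = 109.3 * (1 + (50 - 20)/100) = 142.0900 m^3/s


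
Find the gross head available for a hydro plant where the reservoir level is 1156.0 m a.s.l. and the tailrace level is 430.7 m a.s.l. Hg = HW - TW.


Hg = 1156.0 - 430.7 = 725.3000 m


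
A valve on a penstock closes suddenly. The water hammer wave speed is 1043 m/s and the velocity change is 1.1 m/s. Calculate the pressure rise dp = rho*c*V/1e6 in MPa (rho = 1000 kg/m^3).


dp = 1000 * 1043 * 1.1 / 1e6 = 1.1473 MPa


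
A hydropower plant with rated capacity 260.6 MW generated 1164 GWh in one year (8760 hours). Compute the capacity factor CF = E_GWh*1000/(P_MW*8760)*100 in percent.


CF = 1164 * 1000 / (260.6 * 8760) * 100 = 50.9888 %


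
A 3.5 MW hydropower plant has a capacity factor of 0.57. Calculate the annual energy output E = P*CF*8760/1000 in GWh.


E = 3.5 * 0.57 * 8760 / 1000 = 17.4762 GWh


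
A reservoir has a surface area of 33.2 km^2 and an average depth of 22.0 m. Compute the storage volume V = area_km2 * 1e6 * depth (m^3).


V = 33.2 * 1e6 * 22.0 = 7.3040e+08 m^3


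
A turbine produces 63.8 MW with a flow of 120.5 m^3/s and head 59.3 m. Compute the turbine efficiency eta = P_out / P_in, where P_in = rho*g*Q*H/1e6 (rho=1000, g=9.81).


P_in = 1000 * 9.81 * 120.5 * 59.3 / 1e6 = 70.0988 MW
eta = 63.8 / 70.0988 = 0.9101


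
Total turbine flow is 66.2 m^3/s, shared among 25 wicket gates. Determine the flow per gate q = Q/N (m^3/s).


q = 66.2 / 25 = 2.6480 m^3/s


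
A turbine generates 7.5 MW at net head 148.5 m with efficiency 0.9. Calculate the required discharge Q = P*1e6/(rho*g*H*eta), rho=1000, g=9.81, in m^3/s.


Q = 7.5 * 1e6 / (1000 * 9.81 * 148.5 * 0.9) = 5.7204 m^3/s


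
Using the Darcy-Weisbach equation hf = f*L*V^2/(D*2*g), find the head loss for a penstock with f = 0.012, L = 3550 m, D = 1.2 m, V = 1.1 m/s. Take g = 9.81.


hf = 0.012 * 3550 * 1.1^2 / (1.2 * 2 * 9.81) = 2.1893 m


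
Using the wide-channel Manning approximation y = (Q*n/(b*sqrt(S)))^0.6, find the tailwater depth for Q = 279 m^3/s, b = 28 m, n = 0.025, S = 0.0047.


y = (279 * 0.025 / (28 * 0.0047^0.5))^0.6 = 2.1687 m


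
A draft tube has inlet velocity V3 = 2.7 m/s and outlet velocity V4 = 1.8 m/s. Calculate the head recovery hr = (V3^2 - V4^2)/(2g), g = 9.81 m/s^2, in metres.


hr = (2.7^2 - 1.8^2) / (2*9.81) = 0.2064 m


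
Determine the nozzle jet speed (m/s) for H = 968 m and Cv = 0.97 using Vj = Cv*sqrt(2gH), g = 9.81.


Vj = 0.97 * sqrt(2*9.81*968) = 133.6777 m/s


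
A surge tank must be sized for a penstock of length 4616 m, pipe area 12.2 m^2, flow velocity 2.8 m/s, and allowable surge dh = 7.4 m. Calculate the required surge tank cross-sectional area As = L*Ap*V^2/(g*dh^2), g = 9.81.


As = 4616 * 12.2 * 2.8^2 / (9.81 * 7.4^2) = 821.8816 m^2


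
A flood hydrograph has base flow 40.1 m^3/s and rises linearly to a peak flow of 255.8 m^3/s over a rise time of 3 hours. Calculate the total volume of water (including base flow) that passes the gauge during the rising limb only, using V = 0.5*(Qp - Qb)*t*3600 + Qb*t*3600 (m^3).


V = 0.5*(255.8 - 40.1)*3*3600 + 40.1*3*3600 = 1.5979e+06 m^3


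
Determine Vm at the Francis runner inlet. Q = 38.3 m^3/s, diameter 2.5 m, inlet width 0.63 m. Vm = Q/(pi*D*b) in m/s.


Vm = 38.3 / (pi * 2.5 * 0.63) = 7.7405 m/s


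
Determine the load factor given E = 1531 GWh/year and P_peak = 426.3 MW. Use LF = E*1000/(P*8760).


LF = 1531 * 1000 / (426.3 * 8760) = 0.4100


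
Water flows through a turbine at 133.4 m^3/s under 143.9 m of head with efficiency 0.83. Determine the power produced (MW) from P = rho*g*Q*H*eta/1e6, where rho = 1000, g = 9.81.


P = 1000 * 9.81 * 133.4 * 143.9 * 0.83 / 1e6 = 156.3017 MW


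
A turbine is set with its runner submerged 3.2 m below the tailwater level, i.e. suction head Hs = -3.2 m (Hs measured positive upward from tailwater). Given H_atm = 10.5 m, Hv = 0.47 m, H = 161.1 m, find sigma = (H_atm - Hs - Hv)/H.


sigma = (10.5 - (-3.2) - 0.47) / 161.1 = 0.0821


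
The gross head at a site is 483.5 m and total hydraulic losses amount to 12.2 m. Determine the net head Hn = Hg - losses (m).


Hn = 483.5 - 12.2 = 471.3000 m


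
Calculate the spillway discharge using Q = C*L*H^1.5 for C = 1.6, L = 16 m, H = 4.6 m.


Q = 1.6 * 16 * 4.6^1.5 = 252.5671 m^3/s


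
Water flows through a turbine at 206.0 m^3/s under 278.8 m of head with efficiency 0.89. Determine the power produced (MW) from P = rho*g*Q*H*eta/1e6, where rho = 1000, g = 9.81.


P = 1000 * 9.81 * 206.0 * 278.8 * 0.89 / 1e6 = 501.4400 MW


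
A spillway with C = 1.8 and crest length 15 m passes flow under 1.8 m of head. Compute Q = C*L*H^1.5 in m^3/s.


Q = 1.8 * 15 * 1.8^1.5 = 65.2037 m^3/s


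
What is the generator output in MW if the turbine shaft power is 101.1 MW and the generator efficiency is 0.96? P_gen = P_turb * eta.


P_gen = 101.1 * 0.96 = 97.0560 MW


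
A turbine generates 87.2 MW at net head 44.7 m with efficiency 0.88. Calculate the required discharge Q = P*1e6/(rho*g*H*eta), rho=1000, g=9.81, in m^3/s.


Q = 87.2 * 1e6 / (1000 * 9.81 * 44.7 * 0.88) = 225.9734 m^3/s


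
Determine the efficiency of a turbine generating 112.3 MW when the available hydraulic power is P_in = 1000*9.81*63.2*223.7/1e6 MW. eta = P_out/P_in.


P_in = 1000 * 9.81 * 63.2 * 223.7 / 1e6 = 138.6922 MW
eta = 112.3 / 138.6922 = 0.8097


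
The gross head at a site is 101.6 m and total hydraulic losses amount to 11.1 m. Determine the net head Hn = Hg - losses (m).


Hn = 101.6 - 11.1 = 90.5000 m


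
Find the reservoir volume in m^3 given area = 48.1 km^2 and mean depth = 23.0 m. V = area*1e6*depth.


V = 48.1 * 1e6 * 23.0 = 1.1063e+09 m^3


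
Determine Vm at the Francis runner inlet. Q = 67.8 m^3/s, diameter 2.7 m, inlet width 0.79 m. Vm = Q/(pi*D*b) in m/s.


Vm = 67.8 / (pi * 2.7 * 0.79) = 10.1179 m/s


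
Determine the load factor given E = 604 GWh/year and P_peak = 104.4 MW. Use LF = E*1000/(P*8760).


LF = 604 * 1000 / (104.4 * 8760) = 0.6604


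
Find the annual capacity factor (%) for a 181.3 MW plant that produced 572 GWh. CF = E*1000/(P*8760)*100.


CF = 572 * 1000 / (181.3 * 8760) * 100 = 36.0159 %


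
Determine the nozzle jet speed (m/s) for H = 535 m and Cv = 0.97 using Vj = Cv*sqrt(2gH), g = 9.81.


Vj = 0.97 * sqrt(2*9.81*535) = 99.3798 m/s


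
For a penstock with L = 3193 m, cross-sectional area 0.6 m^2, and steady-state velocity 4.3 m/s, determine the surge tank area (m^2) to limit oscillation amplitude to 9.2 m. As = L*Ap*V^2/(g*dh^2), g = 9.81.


As = 3193 * 0.6 * 4.3^2 / (9.81 * 9.2^2) = 42.6621 m^2


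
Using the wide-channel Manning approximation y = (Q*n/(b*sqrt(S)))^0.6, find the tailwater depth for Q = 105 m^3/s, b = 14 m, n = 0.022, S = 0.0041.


y = (105 * 0.022 / (14 * 0.0041^0.5))^0.6 = 1.7646 m


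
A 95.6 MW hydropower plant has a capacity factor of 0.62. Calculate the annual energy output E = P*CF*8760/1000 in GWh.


E = 95.6 * 0.62 * 8760 / 1000 = 519.2227 GWh


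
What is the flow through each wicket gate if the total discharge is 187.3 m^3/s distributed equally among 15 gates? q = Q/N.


q = 187.3 / 15 = 12.4867 m^3/s


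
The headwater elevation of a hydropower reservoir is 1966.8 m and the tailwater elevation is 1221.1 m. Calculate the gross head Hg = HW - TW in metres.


Hg = 1966.8 - 1221.1 = 745.7000 m


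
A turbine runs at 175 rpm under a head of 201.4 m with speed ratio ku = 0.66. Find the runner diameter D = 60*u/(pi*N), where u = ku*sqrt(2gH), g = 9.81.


u = 0.66 * sqrt(2*9.81*201.4) = 41.4881 m/s
D = 60 * 41.4881 / (pi * 175) = 4.5278 m


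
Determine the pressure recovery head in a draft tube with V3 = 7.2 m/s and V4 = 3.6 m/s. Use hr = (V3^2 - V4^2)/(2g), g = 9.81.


hr = (7.2^2 - 3.6^2) / (2*9.81) = 1.9817 m


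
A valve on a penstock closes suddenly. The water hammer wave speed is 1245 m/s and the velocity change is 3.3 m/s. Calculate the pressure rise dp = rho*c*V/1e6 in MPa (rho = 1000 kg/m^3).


dp = 1000 * 1245 * 3.3 / 1e6 = 4.1085 MPa


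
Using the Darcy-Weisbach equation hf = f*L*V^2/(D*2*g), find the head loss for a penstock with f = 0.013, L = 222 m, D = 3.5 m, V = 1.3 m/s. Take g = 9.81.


hf = 0.013 * 222 * 1.3^2 / (3.5 * 2 * 9.81) = 0.0710 m


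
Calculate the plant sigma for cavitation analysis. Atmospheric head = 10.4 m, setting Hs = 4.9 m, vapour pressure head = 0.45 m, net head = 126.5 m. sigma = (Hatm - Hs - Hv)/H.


sigma = (10.4 - 4.9 - 0.45) / 126.5 = 0.0399


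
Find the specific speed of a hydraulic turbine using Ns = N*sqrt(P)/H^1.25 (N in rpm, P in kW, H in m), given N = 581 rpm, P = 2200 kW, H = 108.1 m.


Ns = 581 * 2200^0.5 / 108.1^1.25 = 78.1817


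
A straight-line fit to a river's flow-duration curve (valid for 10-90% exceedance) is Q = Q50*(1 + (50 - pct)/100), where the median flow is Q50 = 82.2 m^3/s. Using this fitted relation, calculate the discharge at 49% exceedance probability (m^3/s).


Q = 82.2 * (1 + (50 - 49)/100) = 83.0220 m^3/s


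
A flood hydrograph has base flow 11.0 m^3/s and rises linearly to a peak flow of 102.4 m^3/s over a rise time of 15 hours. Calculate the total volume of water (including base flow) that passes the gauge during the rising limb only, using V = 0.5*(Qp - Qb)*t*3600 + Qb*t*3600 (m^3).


V = 0.5*(102.4 - 11.0)*15*3600 + 11.0*15*3600 = 3.0618e+06 m^3


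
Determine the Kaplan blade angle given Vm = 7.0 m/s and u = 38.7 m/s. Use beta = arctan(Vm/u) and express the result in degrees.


beta = arctan(7.0 / 38.7) = 10.2527 degrees


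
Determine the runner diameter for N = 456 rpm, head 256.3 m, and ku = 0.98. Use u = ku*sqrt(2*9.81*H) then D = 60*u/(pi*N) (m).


u = 0.98 * sqrt(2*9.81*256.3) = 69.4944 m/s
D = 60 * 69.4944 / (pi * 456) = 2.9106 m


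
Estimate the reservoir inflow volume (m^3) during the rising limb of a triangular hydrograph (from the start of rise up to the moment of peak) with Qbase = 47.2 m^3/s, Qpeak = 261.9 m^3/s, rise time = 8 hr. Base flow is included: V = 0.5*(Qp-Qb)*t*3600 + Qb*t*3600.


V = 0.5*(261.9 - 47.2)*8*3600 + 47.2*8*3600 = 4.4510e+06 m^3


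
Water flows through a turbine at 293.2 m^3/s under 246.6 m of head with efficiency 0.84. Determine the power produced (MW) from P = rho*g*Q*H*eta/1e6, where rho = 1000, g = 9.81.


P = 1000 * 9.81 * 293.2 * 246.6 * 0.84 / 1e6 = 595.8066 MW


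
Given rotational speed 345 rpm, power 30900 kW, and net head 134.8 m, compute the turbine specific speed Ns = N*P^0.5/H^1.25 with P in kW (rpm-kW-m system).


Ns = 345 * 30900^0.5 / 134.8^1.25 = 132.0341


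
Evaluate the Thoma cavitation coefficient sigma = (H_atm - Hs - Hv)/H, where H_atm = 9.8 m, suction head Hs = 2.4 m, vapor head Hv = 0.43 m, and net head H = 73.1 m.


sigma = (9.8 - 2.4 - 0.43) / 73.1 = 0.0953


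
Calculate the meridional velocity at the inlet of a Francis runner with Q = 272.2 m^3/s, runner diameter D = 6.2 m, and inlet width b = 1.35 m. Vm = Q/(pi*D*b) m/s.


Vm = 272.2 / (pi * 6.2 * 1.35) = 10.3517 m/s


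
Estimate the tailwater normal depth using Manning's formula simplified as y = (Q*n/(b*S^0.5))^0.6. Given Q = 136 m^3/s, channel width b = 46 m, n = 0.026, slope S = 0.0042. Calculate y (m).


y = (136 * 0.026 / (46 * 0.0042^0.5))^0.6 = 1.1078 m


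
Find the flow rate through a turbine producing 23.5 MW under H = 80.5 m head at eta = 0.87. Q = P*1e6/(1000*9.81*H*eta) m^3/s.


Q = 23.5 * 1e6 / (1000 * 9.81 * 80.5 * 0.87) = 34.2045 m^3/s


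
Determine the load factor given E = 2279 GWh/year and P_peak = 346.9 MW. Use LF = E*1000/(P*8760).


LF = 2279 * 1000 / (346.9 * 8760) = 0.7500


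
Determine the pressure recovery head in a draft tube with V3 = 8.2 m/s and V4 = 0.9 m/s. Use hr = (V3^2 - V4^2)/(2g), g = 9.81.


hr = (8.2^2 - 0.9^2) / (2*9.81) = 3.3858 m


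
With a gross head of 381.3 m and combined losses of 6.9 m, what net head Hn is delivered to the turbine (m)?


Hn = 381.3 - 6.9 = 374.4000 m


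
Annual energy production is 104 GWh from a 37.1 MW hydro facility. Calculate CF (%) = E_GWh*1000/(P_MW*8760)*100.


CF = 104 * 1000 / (37.1 * 8760) * 100 = 32.0004 %


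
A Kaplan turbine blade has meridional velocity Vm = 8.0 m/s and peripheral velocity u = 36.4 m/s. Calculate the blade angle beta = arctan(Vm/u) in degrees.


beta = arctan(8.0 / 36.4) = 12.3954 degrees


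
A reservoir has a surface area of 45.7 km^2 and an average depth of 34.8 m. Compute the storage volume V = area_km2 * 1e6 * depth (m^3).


V = 45.7 * 1e6 * 34.8 = 1.5904e+09 m^3


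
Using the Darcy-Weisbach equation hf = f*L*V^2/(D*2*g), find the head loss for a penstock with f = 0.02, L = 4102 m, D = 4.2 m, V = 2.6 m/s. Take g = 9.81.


hf = 0.02 * 4102 * 2.6^2 / (4.2 * 2 * 9.81) = 6.7301 m


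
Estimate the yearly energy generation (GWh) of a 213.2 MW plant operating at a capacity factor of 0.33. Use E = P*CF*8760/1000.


E = 213.2 * 0.33 * 8760 / 1000 = 616.3186 GWh


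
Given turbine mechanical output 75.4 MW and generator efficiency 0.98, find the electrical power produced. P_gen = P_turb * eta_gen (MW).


P_gen = 75.4 * 0.98 = 73.8920 MW


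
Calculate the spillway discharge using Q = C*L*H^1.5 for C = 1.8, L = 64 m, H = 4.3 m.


Q = 1.8 * 64 * 4.3^1.5 = 1027.2004 m^3/s


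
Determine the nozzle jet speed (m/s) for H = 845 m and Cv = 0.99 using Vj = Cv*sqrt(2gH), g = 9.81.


Vj = 0.99 * sqrt(2*9.81*845) = 127.4715 m/s


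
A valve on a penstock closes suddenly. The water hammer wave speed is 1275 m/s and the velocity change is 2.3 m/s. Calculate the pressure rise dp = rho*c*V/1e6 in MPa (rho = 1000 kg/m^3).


dp = 1000 * 1275 * 2.3 / 1e6 = 2.9325 MPa


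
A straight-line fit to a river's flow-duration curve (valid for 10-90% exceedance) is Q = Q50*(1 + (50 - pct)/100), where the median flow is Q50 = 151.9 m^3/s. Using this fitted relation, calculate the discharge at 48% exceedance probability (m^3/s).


Q = 151.9 * (1 + (50 - 48)/100) = 154.9380 m^3/s


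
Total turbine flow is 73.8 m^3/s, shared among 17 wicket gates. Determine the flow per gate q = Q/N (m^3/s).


q = 73.8 / 17 = 4.3412 m^3/s


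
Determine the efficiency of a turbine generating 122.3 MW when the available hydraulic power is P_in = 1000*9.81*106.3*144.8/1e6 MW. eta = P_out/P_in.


P_in = 1000 * 9.81 * 106.3 * 144.8 / 1e6 = 150.9979 MW
eta = 122.3 / 150.9979 = 0.8099


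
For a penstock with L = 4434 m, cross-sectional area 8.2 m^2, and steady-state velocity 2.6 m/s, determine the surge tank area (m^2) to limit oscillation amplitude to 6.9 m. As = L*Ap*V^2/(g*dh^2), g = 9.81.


As = 4434 * 8.2 * 2.6^2 / (9.81 * 6.9^2) = 526.2463 m^2


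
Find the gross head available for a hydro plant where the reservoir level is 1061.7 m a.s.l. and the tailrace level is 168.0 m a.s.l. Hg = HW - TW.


Hg = 1061.7 - 168.0 = 893.7000 m


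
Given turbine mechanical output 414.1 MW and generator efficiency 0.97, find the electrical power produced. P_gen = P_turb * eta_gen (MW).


P_gen = 414.1 * 0.97 = 401.6770 MW


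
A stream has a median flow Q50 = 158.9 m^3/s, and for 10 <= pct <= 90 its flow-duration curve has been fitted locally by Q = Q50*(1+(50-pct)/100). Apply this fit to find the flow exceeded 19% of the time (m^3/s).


Q = 158.9 * (1 + (50 - 19)/100) = 208.1590 m^3/s


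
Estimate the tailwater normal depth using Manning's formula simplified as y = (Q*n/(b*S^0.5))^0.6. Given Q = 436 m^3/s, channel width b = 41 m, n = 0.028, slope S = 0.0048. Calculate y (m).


y = (436 * 0.028 / (41 * 0.0048^0.5))^0.6 = 2.3985 m


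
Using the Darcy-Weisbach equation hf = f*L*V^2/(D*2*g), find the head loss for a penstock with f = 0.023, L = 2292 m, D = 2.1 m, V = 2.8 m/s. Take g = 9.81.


hf = 0.023 * 2292 * 2.8^2 / (2.1 * 2 * 9.81) = 10.0309 m


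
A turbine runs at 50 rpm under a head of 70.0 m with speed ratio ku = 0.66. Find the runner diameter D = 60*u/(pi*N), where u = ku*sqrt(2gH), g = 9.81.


u = 0.66 * sqrt(2*9.81*70.0) = 24.4592 m/s
D = 60 * 24.4592 / (pi * 50) = 9.3427 m


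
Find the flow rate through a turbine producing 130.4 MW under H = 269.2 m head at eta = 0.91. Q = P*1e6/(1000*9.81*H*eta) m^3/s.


Q = 130.4 * 1e6 / (1000 * 9.81 * 269.2 * 0.91) = 54.2615 m^3/s


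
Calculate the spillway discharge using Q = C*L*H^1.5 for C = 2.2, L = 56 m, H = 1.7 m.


Q = 2.2 * 56 * 1.7^1.5 = 273.0764 m^3/s


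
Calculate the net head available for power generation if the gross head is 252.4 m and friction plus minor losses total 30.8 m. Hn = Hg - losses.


Hn = 252.4 - 30.8 = 221.6000 m


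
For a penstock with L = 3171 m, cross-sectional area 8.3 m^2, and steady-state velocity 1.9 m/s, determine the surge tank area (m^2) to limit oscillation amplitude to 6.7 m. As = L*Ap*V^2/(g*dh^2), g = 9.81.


As = 3171 * 8.3 * 1.9^2 / (9.81 * 6.7^2) = 215.7560 m^2


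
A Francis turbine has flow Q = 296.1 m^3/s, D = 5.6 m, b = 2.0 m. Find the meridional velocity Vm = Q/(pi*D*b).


Vm = 296.1 / (pi * 5.6 * 2.0) = 8.4153 m/s


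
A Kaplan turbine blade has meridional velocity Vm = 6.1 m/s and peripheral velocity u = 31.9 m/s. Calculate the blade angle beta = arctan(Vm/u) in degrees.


beta = arctan(6.1 / 31.9) = 10.8256 degrees


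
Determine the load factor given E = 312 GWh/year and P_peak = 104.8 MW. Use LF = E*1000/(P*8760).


LF = 312 * 1000 / (104.8 * 8760) = 0.3399


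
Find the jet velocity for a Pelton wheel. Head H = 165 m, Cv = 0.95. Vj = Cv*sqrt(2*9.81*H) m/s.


Vj = 0.95 * sqrt(2*9.81*165) = 54.0524 m/s


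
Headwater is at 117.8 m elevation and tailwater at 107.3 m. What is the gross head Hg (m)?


Hg = 117.8 - 107.3 = 10.5000 m


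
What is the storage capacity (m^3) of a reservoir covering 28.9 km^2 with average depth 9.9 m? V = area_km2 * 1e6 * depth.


V = 28.9 * 1e6 * 9.9 = 2.8611e+08 m^3


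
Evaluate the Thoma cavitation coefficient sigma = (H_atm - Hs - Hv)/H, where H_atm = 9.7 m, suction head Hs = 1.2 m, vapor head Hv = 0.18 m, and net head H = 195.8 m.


sigma = (9.7 - 1.2 - 0.18) / 195.8 = 0.0425


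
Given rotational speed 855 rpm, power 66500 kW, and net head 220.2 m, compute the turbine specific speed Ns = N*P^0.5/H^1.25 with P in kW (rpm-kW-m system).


Ns = 855 * 66500^0.5 / 220.2^1.25 = 259.9293


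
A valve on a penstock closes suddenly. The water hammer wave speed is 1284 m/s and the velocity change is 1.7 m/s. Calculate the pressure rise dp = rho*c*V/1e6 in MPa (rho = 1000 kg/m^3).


dp = 1000 * 1284 * 1.7 / 1e6 = 2.1828 MPa


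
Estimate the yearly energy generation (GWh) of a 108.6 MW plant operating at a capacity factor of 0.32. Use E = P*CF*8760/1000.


E = 108.6 * 0.32 * 8760 / 1000 = 304.4275 GWh


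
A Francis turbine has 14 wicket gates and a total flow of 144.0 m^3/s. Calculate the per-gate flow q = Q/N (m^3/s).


q = 144.0 / 14 = 10.2857 m^3/s


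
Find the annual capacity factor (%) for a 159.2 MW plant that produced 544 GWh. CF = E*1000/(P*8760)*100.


CF = 544 * 1000 / (159.2 * 8760) * 100 = 39.0078 %


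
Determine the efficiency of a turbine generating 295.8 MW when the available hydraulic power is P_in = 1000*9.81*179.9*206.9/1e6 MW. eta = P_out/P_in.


P_in = 1000 * 9.81 * 179.9 * 206.9 / 1e6 = 365.1411 MW
eta = 295.8 / 365.1411 = 0.8101


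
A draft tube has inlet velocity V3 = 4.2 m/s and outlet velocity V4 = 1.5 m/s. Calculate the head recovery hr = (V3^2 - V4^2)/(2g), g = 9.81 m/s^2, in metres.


hr = (4.2^2 - 1.5^2) / (2*9.81) = 0.7844 m


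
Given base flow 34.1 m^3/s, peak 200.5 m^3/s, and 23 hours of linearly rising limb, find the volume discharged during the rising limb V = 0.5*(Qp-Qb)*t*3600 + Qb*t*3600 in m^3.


V = 0.5*(200.5 - 34.1)*23*3600 + 34.1*23*3600 = 9.7124e+06 m^3


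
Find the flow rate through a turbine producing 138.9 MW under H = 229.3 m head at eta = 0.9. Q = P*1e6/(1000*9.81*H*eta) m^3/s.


Q = 138.9 * 1e6 / (1000 * 9.81 * 229.3 * 0.9) = 68.6099 m^3/s


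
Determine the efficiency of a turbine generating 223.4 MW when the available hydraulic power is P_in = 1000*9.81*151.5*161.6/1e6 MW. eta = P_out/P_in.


P_in = 1000 * 9.81 * 151.5 * 161.6 / 1e6 = 240.1723 MW
eta = 223.4 / 240.1723 = 0.9302


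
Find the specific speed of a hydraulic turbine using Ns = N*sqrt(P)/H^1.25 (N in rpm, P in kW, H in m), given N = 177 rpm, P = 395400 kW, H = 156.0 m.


Ns = 177 * 395400^0.5 / 156.0^1.25 = 201.8765


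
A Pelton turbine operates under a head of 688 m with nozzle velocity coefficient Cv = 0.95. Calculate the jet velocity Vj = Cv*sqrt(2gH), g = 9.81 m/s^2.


Vj = 0.95 * sqrt(2*9.81*688) = 110.3741 m/s


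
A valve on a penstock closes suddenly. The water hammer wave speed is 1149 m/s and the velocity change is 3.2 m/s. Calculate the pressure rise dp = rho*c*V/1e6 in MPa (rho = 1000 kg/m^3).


dp = 1000 * 1149 * 3.2 / 1e6 = 3.6768 MPa


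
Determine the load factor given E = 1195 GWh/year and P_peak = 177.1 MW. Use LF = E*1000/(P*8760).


LF = 1195 * 1000 / (177.1 * 8760) = 0.7703


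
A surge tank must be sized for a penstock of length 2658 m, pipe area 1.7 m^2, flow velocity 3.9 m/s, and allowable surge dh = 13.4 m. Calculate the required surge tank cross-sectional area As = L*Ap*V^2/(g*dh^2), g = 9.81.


As = 2658 * 1.7 * 3.9^2 / (9.81 * 13.4^2) = 39.0171 m^2


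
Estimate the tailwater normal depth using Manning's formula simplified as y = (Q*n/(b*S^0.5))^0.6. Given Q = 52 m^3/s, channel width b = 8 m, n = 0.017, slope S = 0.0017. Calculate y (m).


y = (52 * 0.017 / (8 * 0.0017^0.5))^0.6 = 1.8067 m


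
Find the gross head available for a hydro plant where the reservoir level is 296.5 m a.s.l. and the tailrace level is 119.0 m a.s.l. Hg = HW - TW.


Hg = 296.5 - 119.0 = 177.5000 m


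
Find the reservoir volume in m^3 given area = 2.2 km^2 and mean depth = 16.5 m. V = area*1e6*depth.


V = 2.2 * 1e6 * 16.5 = 3.6300e+07 m^3


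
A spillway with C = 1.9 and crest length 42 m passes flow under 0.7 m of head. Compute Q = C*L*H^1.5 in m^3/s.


Q = 1.9 * 42 * 0.7^1.5 = 46.7358 m^3/s


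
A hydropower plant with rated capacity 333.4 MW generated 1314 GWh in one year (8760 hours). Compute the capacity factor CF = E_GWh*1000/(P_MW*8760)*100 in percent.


CF = 1314 * 1000 / (333.4 * 8760) * 100 = 44.9910 %


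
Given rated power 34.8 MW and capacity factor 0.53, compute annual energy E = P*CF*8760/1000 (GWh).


E = 34.8 * 0.53 * 8760 / 1000 = 161.5694 GWh


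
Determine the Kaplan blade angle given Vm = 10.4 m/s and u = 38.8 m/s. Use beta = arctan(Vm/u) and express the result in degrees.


beta = arctan(10.4 / 38.8) = 15.0049 degrees


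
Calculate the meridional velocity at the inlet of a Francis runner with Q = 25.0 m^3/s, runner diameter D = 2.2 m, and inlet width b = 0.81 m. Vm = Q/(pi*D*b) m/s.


Vm = 25.0 / (pi * 2.2 * 0.81) = 4.4656 m/s


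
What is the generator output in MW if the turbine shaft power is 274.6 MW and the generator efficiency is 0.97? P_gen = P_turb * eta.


P_gen = 274.6 * 0.97 = 266.3620 MW


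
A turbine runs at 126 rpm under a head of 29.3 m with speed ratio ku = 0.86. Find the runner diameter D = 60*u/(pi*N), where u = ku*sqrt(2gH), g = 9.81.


u = 0.86 * sqrt(2*9.81*29.3) = 20.6197 m/s
D = 60 * 20.6197 / (pi * 126) = 3.1255 m


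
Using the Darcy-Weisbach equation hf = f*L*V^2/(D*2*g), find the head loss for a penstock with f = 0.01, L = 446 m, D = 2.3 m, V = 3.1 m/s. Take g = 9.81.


hf = 0.01 * 446 * 3.1^2 / (2.3 * 2 * 9.81) = 0.9498 m


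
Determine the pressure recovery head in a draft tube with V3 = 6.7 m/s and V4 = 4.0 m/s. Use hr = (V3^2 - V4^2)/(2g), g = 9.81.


hr = (6.7^2 - 4.0^2) / (2*9.81) = 1.4725 m


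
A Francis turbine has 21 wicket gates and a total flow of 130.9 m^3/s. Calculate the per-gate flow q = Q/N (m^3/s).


q = 130.9 / 21 = 6.2333 m^3/s


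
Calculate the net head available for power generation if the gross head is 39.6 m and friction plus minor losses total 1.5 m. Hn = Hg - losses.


Hn = 39.6 - 1.5 = 38.1000 m


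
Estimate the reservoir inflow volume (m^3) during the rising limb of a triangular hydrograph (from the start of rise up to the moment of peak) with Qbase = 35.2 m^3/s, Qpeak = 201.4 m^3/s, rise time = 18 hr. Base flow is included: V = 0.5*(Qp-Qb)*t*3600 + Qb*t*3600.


V = 0.5*(201.4 - 35.2)*18*3600 + 35.2*18*3600 = 7.6658e+06 m^3


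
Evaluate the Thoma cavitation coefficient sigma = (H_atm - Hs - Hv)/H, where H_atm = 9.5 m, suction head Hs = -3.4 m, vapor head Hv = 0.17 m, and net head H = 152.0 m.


sigma = (9.5 - (-3.4) - 0.17) / 152.0 = 0.0838


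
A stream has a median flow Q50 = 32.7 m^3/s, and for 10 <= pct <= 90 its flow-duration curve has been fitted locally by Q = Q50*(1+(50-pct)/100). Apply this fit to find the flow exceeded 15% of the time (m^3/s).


Q = 32.7 * (1 + (50 - 15)/100) = 44.1450 m^3/s


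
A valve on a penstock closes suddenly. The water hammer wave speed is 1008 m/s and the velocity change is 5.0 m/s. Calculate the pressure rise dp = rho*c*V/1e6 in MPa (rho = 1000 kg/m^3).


dp = 1000 * 1008 * 5.0 / 1e6 = 5.0400 MPa


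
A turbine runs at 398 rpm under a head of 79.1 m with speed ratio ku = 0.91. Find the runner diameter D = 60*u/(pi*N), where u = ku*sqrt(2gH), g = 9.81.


u = 0.91 * sqrt(2*9.81*79.1) = 35.8492 m/s
D = 60 * 35.8492 / (pi * 398) = 1.7203 m


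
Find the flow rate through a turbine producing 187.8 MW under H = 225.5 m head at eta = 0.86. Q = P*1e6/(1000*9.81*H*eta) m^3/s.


Q = 187.8 * 1e6 / (1000 * 9.81 * 225.5 * 0.86) = 98.7146 m^3/s


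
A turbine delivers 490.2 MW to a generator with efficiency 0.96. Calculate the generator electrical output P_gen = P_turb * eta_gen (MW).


P_gen = 490.2 * 0.96 = 470.5920 MW


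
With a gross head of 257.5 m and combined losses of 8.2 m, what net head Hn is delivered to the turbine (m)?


Hn = 257.5 - 8.2 = 249.3000 m


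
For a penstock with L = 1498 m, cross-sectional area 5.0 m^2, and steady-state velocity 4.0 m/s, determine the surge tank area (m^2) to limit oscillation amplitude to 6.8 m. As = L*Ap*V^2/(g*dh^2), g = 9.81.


As = 1498 * 5.0 * 4.0^2 / (9.81 * 6.8^2) = 264.1891 m^2


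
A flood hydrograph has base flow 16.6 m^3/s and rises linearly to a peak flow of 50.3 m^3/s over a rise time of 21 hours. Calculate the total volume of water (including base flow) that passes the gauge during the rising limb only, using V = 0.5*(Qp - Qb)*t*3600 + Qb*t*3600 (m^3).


V = 0.5*(50.3 - 16.6)*21*3600 + 16.6*21*3600 = 2.5288e+06 m^3


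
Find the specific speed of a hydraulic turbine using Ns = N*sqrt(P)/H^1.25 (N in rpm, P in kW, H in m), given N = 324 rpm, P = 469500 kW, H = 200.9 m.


Ns = 324 * 469500^0.5 / 200.9^1.25 = 293.5201


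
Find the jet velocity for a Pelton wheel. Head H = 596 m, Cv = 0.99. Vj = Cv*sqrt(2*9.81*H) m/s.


Vj = 0.99 * sqrt(2*9.81*596) = 107.0552 m/s


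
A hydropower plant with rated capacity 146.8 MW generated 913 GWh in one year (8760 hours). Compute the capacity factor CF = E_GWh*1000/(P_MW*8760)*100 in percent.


CF = 913 * 1000 / (146.8 * 8760) * 100 = 70.9971 %


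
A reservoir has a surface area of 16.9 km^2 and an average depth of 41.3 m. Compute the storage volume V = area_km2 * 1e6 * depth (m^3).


V = 16.9 * 1e6 * 41.3 = 6.9797e+08 m^3


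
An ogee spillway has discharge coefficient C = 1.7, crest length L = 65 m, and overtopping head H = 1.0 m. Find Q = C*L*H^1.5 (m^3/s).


Q = 1.7 * 65 * 1.0^1.5 = 110.5000 m^3/s


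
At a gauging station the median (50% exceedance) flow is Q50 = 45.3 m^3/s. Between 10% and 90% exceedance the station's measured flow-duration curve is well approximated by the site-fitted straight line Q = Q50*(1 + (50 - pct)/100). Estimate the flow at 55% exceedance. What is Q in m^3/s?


Q = 45.3 * (1 + (50 - 55)/100) = 43.0350 m^3/s


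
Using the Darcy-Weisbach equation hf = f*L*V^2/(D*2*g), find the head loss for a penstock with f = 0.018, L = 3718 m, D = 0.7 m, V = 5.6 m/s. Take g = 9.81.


hf = 0.018 * 3718 * 5.6^2 / (0.7 * 2 * 9.81) = 152.8132 m


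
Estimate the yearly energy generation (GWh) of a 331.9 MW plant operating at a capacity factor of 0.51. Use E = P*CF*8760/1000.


E = 331.9 * 0.51 * 8760 / 1000 = 1482.7964 GWh
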